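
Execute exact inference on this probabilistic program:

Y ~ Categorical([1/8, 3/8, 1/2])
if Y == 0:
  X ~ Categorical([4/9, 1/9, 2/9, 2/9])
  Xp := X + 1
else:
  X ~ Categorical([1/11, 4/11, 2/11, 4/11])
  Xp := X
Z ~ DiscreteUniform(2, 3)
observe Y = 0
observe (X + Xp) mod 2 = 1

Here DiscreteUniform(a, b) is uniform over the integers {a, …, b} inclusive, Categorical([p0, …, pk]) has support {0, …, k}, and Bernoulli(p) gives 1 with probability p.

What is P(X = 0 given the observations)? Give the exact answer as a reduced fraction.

Enumerate traces; 8 have nonzero weight after conditioning:
  (Y=0, X=0, Z=2) weight 1/36
  (Y=0, X=0, Z=3) weight 1/36
  (Y=0, X=1, Z=2) weight 1/144
  (Y=0, X=1, Z=3) weight 1/144
  (Y=0, X=2, Z=2) weight 1/72
  (Y=0, X=2, Z=3) weight 1/72
  (Y=0, X=3, Z=2) weight 1/72
  (Y=0, X=3, Z=3) weight 1/72
Group by X:
  weight(X=0) = 1/18
  weight(X=1) = 1/72
  weight(X=2) = 1/36
  weight(X=3) = 1/36
Total weight = 1/18 + 1/72 + 1/36 + 1/36 = 1/8
P(X=0 | obs) = 1/18 / 1/8 = 4/9
P(X=1 | obs) = 1/72 / 1/8 = 1/9
P(X=2 | obs) = 1/36 / 1/8 = 2/9
P(X=3 | obs) = 1/36 / 1/8 = 2/9

P(X = 0 | obs) = 4/9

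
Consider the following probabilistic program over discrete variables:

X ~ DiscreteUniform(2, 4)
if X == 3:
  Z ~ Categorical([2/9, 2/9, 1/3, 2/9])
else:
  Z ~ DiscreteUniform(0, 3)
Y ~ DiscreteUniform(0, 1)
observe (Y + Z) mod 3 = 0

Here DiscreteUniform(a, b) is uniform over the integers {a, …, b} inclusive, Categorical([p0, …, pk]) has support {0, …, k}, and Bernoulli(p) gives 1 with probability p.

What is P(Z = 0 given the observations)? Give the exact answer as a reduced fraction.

P(Z = 0 | obs) = 13/41

Enumerate traces; 9 have nonzero weight after conditioning:
  (X=2, Z=0, Y=0) weight 1/24
  (X=2, Z=2, Y=1) weight 1/24
  (X=2, Z=3, Y=0) weight 1/24
  (X=3, Z=0, Y=0) weight 1/27
  (X=3, Z=2, Y=1) weight 1/18
  (X=3, Z=3, Y=0) weight 1/27
  (X=4, Z=0, Y=0) weight 1/24
  (X=4, Z=2, Y=1) weight 1/24
  … 1 more
Group by Z:
  weight(Z=0) = 13/108
  weight(Z=2) = 5/36
  weight(Z=3) = 13/108
Total weight = 13/108 + 5/36 + 13/108 = 41/108
P(Z=0 | obs) = 13/108 / 41/108 = 13/41
P(Z=2 | obs) = 5/36 / 41/108 = 15/41
P(Z=3 | obs) = 13/108 / 41/108 = 13/41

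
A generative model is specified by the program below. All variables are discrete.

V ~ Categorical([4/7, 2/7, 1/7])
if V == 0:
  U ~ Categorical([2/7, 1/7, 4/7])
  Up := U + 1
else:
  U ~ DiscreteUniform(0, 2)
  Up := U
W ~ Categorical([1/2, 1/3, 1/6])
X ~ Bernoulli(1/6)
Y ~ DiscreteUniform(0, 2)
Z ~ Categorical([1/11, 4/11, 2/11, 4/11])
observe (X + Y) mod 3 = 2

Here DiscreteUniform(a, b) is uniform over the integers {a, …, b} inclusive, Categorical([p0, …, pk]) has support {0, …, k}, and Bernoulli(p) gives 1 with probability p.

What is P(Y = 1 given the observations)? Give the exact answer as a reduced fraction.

P(Y = 1 | obs) = 1/6

Enumerate traces; 216 have nonzero weight after conditioning:
  (V=0, U=0, W=0, X=0, Y=2, Z=0) weight 10/4851
  (V=0, U=0, W=0, X=0, Y=2, Z=1) weight 40/4851
  (V=0, U=0, W=0, X=0, Y=2, Z=2) weight 20/4851
  (V=0, U=0, W=0, X=0, Y=2, Z=3) weight 40/4851
  (V=0, U=0, W=0, X=1, Y=1, Z=0) weight 2/4851
  (V=0, U=0, W=0, X=1, Y=1, Z=1) weight 8/4851
  (V=0, U=0, W=0, X=1, Y=1, Z=2) weight 4/4851
  (V=0, U=0, W=0, X=1, Y=1, Z=3) weight 8/4851
  … 208 more
Group by Y:
  weight(Y=1) = 1/18
  weight(Y=2) = 5/18
Total weight = 1/18 + 5/18 = 1/3
P(Y=1 | obs) = 1/18 / 1/3 = 1/6
P(Y=2 | obs) = 5/18 / 1/3 = 5/6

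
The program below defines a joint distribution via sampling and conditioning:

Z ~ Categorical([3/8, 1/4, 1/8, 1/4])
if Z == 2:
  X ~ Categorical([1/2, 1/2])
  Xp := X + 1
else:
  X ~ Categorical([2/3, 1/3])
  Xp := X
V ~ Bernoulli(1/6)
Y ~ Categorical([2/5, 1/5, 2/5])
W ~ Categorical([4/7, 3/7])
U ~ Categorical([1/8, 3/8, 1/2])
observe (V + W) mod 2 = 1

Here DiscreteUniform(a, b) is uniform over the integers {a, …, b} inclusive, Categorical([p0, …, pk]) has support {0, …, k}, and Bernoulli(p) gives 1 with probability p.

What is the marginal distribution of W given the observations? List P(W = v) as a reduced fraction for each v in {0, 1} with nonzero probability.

P(W=0) = 4/19, P(W=1) = 15/19

Enumerate traces; 144 have nonzero weight after conditioning:
  (Z=0, X=0, V=0, Y=0, W=1, U=0) weight 1/224
  (Z=0, X=0, V=0, Y=0, W=1, U=1) weight 3/224
  (Z=0, X=0, V=0, Y=0, W=1, U=2) weight 1/56
  (Z=0, X=0, V=0, Y=1, W=1, U=0) weight 1/448
  (Z=0, X=0, V=0, Y=1, W=1, U=1) weight 3/448
  (Z=0, X=0, V=0, Y=1, W=1, U=2) weight 1/112
  (Z=0, X=0, V=0, Y=2, W=1, U=0) weight 1/224
  (Z=0, X=0, V=0, Y=2, W=1, U=1) weight 3/224
  (Z=0, X=0, V=1, Y=0, W=0, U=0) weight 1/840
  … 135 more
Group by W:
  weight(W=0) = 2/21
  weight(W=1) = 5/14
Total weight = 2/21 + 5/14 = 19/42
P(W=0 | obs) = 2/21 / 19/42 = 4/19
P(W=1 | obs) = 5/14 / 19/42 = 15/19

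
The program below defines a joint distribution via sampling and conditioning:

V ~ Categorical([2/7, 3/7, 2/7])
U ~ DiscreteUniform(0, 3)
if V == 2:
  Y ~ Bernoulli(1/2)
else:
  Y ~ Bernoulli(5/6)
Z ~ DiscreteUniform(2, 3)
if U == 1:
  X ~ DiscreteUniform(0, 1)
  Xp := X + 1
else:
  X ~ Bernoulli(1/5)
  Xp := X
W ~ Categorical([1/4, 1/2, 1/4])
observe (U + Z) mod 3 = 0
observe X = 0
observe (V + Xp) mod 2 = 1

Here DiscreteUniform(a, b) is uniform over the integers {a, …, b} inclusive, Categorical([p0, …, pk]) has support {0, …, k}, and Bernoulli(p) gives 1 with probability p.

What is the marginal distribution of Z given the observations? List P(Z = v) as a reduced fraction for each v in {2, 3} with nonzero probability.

Enumerate traces; 24 have nonzero weight after conditioning:
  (V=0, U=1, Y=0, Z=2, X=0, W=0) weight 1/1344
  (V=0, U=1, Y=0, Z=2, X=0, W=1) weight 1/672
  (V=0, U=1, Y=0, Z=2, X=0, W=2) weight 1/1344
  (V=0, U=1, Y=1, Z=2, X=0, W=0) weight 5/1344
  (V=0, U=1, Y=1, Z=2, X=0, W=1) weight 5/672
  (V=0, U=1, Y=1, Z=2, X=0, W=2) weight 5/1344
  (V=1, U=0, Y=0, Z=3, X=0, W=0) weight 1/560
  (V=1, U=0, Y=0, Z=3, X=0, W=1) weight 1/280
  … 16 more
Group by Z:
  weight(Z=2) = 1/28
  weight(Z=3) = 3/35
Total weight = 1/28 + 3/35 = 17/140
P(Z=2 | obs) = 1/28 / 17/140 = 5/17
P(Z=3 | obs) = 3/35 / 17/140 = 12/17

P(Z=2) = 5/17, P(Z=3) = 12/17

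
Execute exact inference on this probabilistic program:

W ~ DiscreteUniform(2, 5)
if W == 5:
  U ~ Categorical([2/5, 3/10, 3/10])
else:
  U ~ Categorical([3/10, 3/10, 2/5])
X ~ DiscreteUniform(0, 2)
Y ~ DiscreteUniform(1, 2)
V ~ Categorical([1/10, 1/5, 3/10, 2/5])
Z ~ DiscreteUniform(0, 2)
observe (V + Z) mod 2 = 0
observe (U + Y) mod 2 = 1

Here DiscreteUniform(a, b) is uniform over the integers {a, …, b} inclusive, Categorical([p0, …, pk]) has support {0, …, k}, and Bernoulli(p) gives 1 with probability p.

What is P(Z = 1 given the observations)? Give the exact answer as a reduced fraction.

P(Z = 1 | obs) = 3/7

Enumerate traces; 216 have nonzero weight after conditioning:
  (W=2, U=0, X=0, Y=1, V=0, Z=0) weight 1/2400
  (W=2, U=0, X=0, Y=1, V=0, Z=2) weight 1/2400
  (W=2, U=0, X=0, Y=1, V=1, Z=1) weight 1/1200
  (W=2, U=0, X=0, Y=1, V=2, Z=0) weight 1/800
  (W=2, U=0, X=0, Y=1, V=2, Z=2) weight 1/800
  (W=2, U=0, X=0, Y=1, V=3, Z=1) weight 1/600
  (W=2, U=0, X=1, Y=1, V=0, Z=0) weight 1/2400
  (W=2, U=0, X=1, Y=1, V=0, Z=2) weight 1/2400
  … 208 more
Group by Z:
  weight(Z=0) = 1/15
  weight(Z=1) = 1/10
  weight(Z=2) = 1/15
Total weight = 1/15 + 1/10 + 1/15 = 7/30
P(Z=0 | obs) = 1/15 / 7/30 = 2/7
P(Z=1 | obs) = 1/10 / 7/30 = 3/7
P(Z=2 | obs) = 1/15 / 7/30 = 2/7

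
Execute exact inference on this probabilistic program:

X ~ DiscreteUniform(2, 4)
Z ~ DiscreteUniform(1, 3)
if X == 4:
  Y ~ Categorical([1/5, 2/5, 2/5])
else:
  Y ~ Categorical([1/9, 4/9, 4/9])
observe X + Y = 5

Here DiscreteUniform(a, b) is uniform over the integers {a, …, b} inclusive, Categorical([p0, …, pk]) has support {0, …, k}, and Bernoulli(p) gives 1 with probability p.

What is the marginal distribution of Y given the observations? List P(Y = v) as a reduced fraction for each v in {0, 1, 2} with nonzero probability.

Enumerate traces; 6 have nonzero weight after conditioning:
  (X=3, Z=1, Y=2) weight 4/81
  (X=3, Z=2, Y=2) weight 4/81
  (X=3, Z=3, Y=2) weight 4/81
  (X=4, Z=1, Y=1) weight 2/45
  (X=4, Z=2, Y=1) weight 2/45
  (X=4, Z=3, Y=1) weight 2/45
Group by Y:
  weight(Y=1) = 2/15
  weight(Y=2) = 4/27
Total weight = 2/15 + 4/27 = 38/135
P(Y=1 | obs) = 2/15 / 38/135 = 9/19
P(Y=2 | obs) = 4/27 / 38/135 = 10/19

P(Y=1) = 9/19, P(Y=2) = 10/19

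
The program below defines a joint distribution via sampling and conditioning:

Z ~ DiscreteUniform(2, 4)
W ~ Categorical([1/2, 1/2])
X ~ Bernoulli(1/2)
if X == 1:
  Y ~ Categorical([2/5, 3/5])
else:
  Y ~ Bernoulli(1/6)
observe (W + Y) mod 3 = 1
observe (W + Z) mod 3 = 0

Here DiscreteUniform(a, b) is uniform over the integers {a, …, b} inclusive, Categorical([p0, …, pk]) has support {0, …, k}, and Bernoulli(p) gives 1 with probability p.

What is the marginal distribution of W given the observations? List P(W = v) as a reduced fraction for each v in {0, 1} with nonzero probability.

Enumerate traces; 4 have nonzero weight after conditioning:
  (Z=2, W=1, X=0, Y=0) weight 5/72
  (Z=2, W=1, X=1, Y=0) weight 1/30
  (Z=3, W=0, X=0, Y=1) weight 1/72
  (Z=3, W=0, X=1, Y=1) weight 1/20
Group by W:
  weight(W=0) = 23/360
  weight(W=1) = 37/360
Total weight = 23/360 + 37/360 = 1/6
P(W=0 | obs) = 23/360 / 1/6 = 23/60
P(W=1 | obs) = 37/360 / 1/6 = 37/60

P(W=0) = 23/60, P(W=1) = 37/60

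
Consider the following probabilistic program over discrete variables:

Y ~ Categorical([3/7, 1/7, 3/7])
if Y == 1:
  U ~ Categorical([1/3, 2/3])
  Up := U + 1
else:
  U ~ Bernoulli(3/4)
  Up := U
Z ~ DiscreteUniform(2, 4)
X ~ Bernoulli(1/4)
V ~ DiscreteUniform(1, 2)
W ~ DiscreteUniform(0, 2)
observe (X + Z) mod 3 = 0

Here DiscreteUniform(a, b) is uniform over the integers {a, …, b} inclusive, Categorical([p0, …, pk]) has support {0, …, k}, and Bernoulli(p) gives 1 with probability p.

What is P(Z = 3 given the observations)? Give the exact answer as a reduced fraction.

P(Z = 3 | obs) = 3/4

Enumerate traces; 72 have nonzero weight after conditioning:
  (Y=0, U=0, Z=2, X=1, V=1, W=0) weight 1/672
  (Y=0, U=0, Z=2, X=1, V=1, W=1) weight 1/672
  (Y=0, U=0, Z=2, X=1, V=1, W=2) weight 1/672
  (Y=0, U=0, Z=2, X=1, V=2, W=0) weight 1/672
  (Y=0, U=0, Z=2, X=1, V=2, W=1) weight 1/672
  (Y=0, U=0, Z=2, X=1, V=2, W=2) weight 1/672
  (Y=0, U=0, Z=3, X=0, V=1, W=0) weight 1/224
  (Y=0, U=0, Z=3, X=0, V=1, W=1) weight 1/224
  … 64 more
Group by Z:
  weight(Z=2) = 1/12
  weight(Z=3) = 1/4
Total weight = 1/12 + 1/4 = 1/3
P(Z=2 | obs) = 1/12 / 1/3 = 1/4
P(Z=3 | obs) = 1/4 / 1/3 = 3/4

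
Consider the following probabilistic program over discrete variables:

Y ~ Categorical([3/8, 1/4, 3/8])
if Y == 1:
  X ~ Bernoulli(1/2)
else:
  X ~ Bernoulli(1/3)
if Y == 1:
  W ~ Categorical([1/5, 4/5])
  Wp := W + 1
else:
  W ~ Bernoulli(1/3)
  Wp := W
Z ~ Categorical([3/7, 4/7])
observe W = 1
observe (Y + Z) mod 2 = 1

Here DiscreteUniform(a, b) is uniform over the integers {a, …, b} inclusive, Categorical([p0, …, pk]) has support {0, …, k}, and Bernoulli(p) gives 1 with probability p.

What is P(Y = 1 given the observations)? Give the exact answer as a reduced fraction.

Enumerate traces; 6 have nonzero weight after conditioning:
  (Y=0, X=0, W=1, Z=1) weight 1/21
  (Y=0, X=1, W=1, Z=1) weight 1/42
  (Y=1, X=0, W=1, Z=0) weight 3/70
  (Y=1, X=1, W=1, Z=0) weight 3/70
  (Y=2, X=0, W=1, Z=1) weight 1/21
  (Y=2, X=1, W=1, Z=1) weight 1/42
Group by Y:
  weight(Y=0) = 1/14
  weight(Y=1) = 3/35
  weight(Y=2) = 1/14
Total weight = 1/14 + 3/35 + 1/14 = 8/35
P(Y=0 | obs) = 1/14 / 8/35 = 5/16
P(Y=1 | obs) = 3/35 / 8/35 = 3/8
P(Y=2 | obs) = 1/14 / 8/35 = 5/16

P(Y = 1 | obs) = 3/8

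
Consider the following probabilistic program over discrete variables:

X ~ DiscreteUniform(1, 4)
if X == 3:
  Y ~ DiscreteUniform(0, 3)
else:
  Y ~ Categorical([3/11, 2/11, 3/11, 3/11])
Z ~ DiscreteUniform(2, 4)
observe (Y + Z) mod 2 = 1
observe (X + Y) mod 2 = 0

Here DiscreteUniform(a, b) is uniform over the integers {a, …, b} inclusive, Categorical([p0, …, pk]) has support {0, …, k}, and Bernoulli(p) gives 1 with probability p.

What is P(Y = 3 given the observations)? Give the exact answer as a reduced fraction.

P(Y = 3 | obs) = 23/66

Enumerate traces; 12 have nonzero weight after conditioning:
  (X=1, Y=1, Z=2) weight 1/66
  (X=1, Y=1, Z=4) weight 1/66
  (X=1, Y=3, Z=2) weight 1/44
  (X=1, Y=3, Z=4) weight 1/44
  (X=2, Y=0, Z=3) weight 1/44
  (X=2, Y=2, Z=3) weight 1/44
  (X=3, Y=1, Z=2) weight 1/48
  (X=3, Y=1, Z=4) weight 1/48
  … 4 more
Group by Y:
  weight(Y=0) = 1/22
  weight(Y=1) = 19/264
  weight(Y=2) = 1/22
  weight(Y=3) = 23/264
Total weight = 1/22 + 19/264 + 1/22 + 23/264 = 1/4
P(Y=0 | obs) = 1/22 / 1/4 = 2/11
P(Y=1 | obs) = 19/264 / 1/4 = 19/66
P(Y=2 | obs) = 1/22 / 1/4 = 2/11
P(Y=3 | obs) = 23/264 / 1/4 = 23/66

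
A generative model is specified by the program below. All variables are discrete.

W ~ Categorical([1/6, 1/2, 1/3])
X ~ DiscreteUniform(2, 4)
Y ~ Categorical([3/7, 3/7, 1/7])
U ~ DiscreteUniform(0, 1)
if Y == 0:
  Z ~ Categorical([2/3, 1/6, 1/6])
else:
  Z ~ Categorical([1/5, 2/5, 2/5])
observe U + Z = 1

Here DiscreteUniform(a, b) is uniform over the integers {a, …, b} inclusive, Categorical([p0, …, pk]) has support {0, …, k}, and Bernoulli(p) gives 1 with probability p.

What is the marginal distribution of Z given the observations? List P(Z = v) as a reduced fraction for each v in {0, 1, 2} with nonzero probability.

P(Z=0) = 4/7, P(Z=1) = 3/7

Enumerate traces; 54 have nonzero weight after conditioning:
  (W=0, X=2, Y=0, U=0, Z=1) weight 1/504
  (W=0, X=2, Y=0, U=1, Z=0) weight 1/126
  (W=0, X=2, Y=1, U=0, Z=1) weight 1/210
  (W=0, X=2, Y=1, U=1, Z=0) weight 1/420
  (W=0, X=2, Y=2, U=0, Z=1) weight 1/630
  (W=0, X=2, Y=2, U=1, Z=0) weight 1/1260
  (W=0, X=3, Y=0, U=0, Z=1) weight 1/504
  (W=0, X=3, Y=0, U=1, Z=0) weight 1/126
  … 46 more
Group by Z:
  weight(Z=0) = 1/5
  weight(Z=1) = 3/20
Total weight = 1/5 + 3/20 = 7/20
P(Z=0 | obs) = 1/5 / 7/20 = 4/7
P(Z=1 | obs) = 3/20 / 7/20 = 3/7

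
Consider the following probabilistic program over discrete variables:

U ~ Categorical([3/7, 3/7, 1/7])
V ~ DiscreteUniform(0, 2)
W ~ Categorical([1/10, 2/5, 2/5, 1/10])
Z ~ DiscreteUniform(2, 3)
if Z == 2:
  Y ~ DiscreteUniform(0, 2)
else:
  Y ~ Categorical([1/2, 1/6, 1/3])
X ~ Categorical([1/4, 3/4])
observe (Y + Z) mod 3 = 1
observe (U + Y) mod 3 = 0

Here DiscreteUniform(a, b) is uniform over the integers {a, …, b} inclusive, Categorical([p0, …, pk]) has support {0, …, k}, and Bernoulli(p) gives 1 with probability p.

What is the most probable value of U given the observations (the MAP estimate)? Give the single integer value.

Enumerate traces; 48 have nonzero weight after conditioning:
  (U=1, V=0, W=0, Z=2, Y=2, X=0) weight 1/1680
  (U=1, V=0, W=0, Z=2, Y=2, X=1) weight 1/560
  (U=1, V=0, W=1, Z=2, Y=2, X=0) weight 1/420
  (U=1, V=0, W=1, Z=2, Y=2, X=1) weight 1/140
  (U=1, V=0, W=2, Z=2, Y=2, X=0) weight 1/420
  (U=1, V=0, W=2, Z=2, Y=2, X=1) weight 1/140
  (U=1, V=0, W=3, Z=2, Y=2, X=0) weight 1/1680
  (U=1, V=0, W=3, Z=2, Y=2, X=1) weight 1/560
  (U=2, V=0, W=0, Z=3, Y=1, X=0) weight 1/10080
  … 39 more
Group by U:
  weight(U=1) = 1/14
  weight(U=2) = 1/84
Total weight = 1/14 + 1/84 = 1/12
P(U=1 | obs) = 1/14 / 1/12 = 6/7
P(U=2 | obs) = 1/84 / 1/12 = 1/7
argmax = 1

argmax_v P(U = v | obs) = 1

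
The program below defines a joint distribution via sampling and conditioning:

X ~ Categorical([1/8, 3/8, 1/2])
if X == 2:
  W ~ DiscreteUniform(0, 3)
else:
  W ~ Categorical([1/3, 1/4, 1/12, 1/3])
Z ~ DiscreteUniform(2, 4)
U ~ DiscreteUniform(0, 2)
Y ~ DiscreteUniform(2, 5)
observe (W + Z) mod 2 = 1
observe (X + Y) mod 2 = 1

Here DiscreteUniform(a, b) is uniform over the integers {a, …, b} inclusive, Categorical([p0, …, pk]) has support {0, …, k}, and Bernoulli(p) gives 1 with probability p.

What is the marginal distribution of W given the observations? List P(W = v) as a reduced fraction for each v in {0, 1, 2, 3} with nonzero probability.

P(W=0) = 7/37, P(W=1) = 12/37, P(W=2) = 4/37, P(W=3) = 14/37

Enumerate traces; 108 have nonzero weight after conditioning:
  (X=0, W=0, Z=3, U=0, Y=3) weight 1/864
  (X=0, W=0, Z=3, U=0, Y=5) weight 1/864
  (X=0, W=0, Z=3, U=1, Y=3) weight 1/864
  (X=0, W=0, Z=3, U=1, Y=5) weight 1/864
  (X=0, W=0, Z=3, U=2, Y=3) weight 1/864
  (X=0, W=0, Z=3, U=2, Y=5) weight 1/864
  (X=0, W=1, Z=2, U=0, Y=3) weight 1/1152
  (X=0, W=1, Z=2, U=0, Y=5) weight 1/1152
  (X=0, W=2, Z=3, U=0, Y=3) weight 1/3456
  (X=0, W=3, Z=2, U=0, Y=3) weight 1/864
  … 98 more
Group by W:
  weight(W=0) = 7/144
  weight(W=1) = 1/12
  weight(W=2) = 1/36
  weight(W=3) = 7/72
Total weight = 7/144 + 1/12 + 1/36 + 7/72 = 37/144
P(W=0 | obs) = 7/144 / 37/144 = 7/37
P(W=1 | obs) = 1/12 / 37/144 = 12/37
P(W=2 | obs) = 1/36 / 37/144 = 4/37
P(W=3 | obs) = 7/72 / 37/144 = 14/37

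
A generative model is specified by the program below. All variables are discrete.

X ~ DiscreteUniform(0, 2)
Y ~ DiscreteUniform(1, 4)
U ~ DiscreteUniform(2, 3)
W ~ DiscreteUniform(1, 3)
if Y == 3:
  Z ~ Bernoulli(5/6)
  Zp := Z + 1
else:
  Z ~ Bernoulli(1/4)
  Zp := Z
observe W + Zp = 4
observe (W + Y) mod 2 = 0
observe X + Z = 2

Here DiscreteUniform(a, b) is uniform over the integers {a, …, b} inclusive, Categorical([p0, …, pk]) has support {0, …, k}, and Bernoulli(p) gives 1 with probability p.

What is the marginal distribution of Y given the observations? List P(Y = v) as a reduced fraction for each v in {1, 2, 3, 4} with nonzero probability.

P(Y=1) = 3/5, P(Y=3) = 2/5

Enumerate traces; 4 have nonzero weight after conditioning:
  (X=1, Y=1, U=2, W=3, Z=1) weight 1/288
  (X=1, Y=1, U=3, W=3, Z=1) weight 1/288
  (X=2, Y=3, U=2, W=3, Z=0) weight 1/432
  (X=2, Y=3, U=3, W=3, Z=0) weight 1/432
Group by Y:
  weight(Y=1) = 1/144
  weight(Y=3) = 1/216
Total weight = 1/144 + 1/216 = 5/432
P(Y=1 | obs) = 1/144 / 5/432 = 3/5
P(Y=3 | obs) = 1/216 / 5/432 = 2/5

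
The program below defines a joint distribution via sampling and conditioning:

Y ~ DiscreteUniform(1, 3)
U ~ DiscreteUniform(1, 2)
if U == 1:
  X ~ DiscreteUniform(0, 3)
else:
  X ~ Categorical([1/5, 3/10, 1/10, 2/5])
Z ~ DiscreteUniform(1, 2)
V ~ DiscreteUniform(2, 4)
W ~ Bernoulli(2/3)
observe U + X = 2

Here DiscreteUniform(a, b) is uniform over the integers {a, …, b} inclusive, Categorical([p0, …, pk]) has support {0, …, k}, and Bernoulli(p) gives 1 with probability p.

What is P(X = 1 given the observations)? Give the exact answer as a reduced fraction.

Enumerate traces; 72 have nonzero weight after conditioning:
  (Y=1, U=1, X=1, Z=1, V=2, W=0) weight 1/432
  (Y=1, U=1, X=1, Z=1, V=2, W=1) weight 1/216
  (Y=1, U=1, X=1, Z=1, V=3, W=0) weight 1/432
  (Y=1, U=1, X=1, Z=1, V=3, W=1) weight 1/216
  (Y=1, U=1, X=1, Z=1, V=4, W=0) weight 1/432
  (Y=1, U=1, X=1, Z=1, V=4, W=1) weight 1/216
  (Y=1, U=1, X=1, Z=2, V=2, W=0) weight 1/432
  (Y=1, U=1, X=1, Z=2, V=2, W=1) weight 1/216
  (Y=1, U=2, X=0, Z=1, V=2, W=0) weight 1/540
  … 63 more
Group by X:
  weight(X=0) = 1/10
  weight(X=1) = 1/8
Total weight = 1/10 + 1/8 = 9/40
P(X=0 | obs) = 1/10 / 9/40 = 4/9
P(X=1 | obs) = 1/8 / 9/40 = 5/9

P(X = 1 | obs) = 5/9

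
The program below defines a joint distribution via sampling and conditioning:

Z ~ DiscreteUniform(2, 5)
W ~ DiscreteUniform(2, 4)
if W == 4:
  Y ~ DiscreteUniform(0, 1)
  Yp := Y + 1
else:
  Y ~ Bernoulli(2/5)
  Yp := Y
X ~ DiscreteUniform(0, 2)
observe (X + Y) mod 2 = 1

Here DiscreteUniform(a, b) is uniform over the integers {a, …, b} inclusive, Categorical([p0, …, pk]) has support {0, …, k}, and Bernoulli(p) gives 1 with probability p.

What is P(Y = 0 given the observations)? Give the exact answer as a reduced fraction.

Enumerate traces; 36 have nonzero weight after conditioning:
  (Z=2, W=2, Y=0, X=1) weight 1/60
  (Z=2, W=2, Y=1, X=0) weight 1/90
  (Z=2, W=2, Y=1, X=2) weight 1/90
  (Z=2, W=3, Y=0, X=1) weight 1/60
  (Z=2, W=3, Y=1, X=0) weight 1/90
  (Z=2, W=3, Y=1, X=2) weight 1/90
  (Z=2, W=4, Y=0, X=1) weight 1/72
  (Z=2, W=4, Y=1, X=0) weight 1/72
  … 28 more
Group by Y:
  weight(Y=0) = 17/90
  weight(Y=1) = 13/45
Total weight = 17/90 + 13/45 = 43/90
P(Y=0 | obs) = 17/90 / 43/90 = 17/43
P(Y=1 | obs) = 13/45 / 43/90 = 26/43

P(Y = 0 | obs) = 17/43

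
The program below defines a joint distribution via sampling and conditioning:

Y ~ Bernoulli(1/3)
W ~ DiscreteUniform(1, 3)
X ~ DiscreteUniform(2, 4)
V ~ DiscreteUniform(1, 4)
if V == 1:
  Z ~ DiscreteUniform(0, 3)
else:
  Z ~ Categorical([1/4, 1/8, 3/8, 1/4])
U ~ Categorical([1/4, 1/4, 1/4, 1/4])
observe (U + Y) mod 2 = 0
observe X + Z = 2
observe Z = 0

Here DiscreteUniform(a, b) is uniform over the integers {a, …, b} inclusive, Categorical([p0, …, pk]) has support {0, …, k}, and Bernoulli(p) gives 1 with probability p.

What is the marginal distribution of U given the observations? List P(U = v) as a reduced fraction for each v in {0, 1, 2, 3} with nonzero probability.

P(U=0) = 1/3, P(U=1) = 1/6, P(U=2) = 1/3, P(U=3) = 1/6

Enumerate traces; 48 have nonzero weight after conditioning:
  (Y=0, W=1, X=2, V=1, Z=0, U=0) weight 1/864
  (Y=0, W=1, X=2, V=1, Z=0, U=2) weight 1/864
  (Y=0, W=1, X=2, V=2, Z=0, U=0) weight 1/864
  (Y=0, W=1, X=2, V=2, Z=0, U=2) weight 1/864
  (Y=0, W=1, X=2, V=3, Z=0, U=0) weight 1/864
  (Y=0, W=1, X=2, V=3, Z=0, U=2) weight 1/864
  (Y=0, W=1, X=2, V=4, Z=0, U=0) weight 1/864
  (Y=0, W=1, X=2, V=4, Z=0, U=2) weight 1/864
  (Y=1, W=1, X=2, V=1, Z=0, U=1) weight 1/1728
  (Y=1, W=1, X=2, V=1, Z=0, U=3) weight 1/1728
  … 38 more
Group by U:
  weight(U=0) = 1/72
  weight(U=1) = 1/144
  weight(U=2) = 1/72
  weight(U=3) = 1/144
Total weight = 1/72 + 1/144 + 1/72 + 1/144 = 1/24
P(U=0 | obs) = 1/72 / 1/24 = 1/3
P(U=1 | obs) = 1/144 / 1/24 = 1/6
P(U=2 | obs) = 1/72 / 1/24 = 1/3
P(U=3 | obs) = 1/144 / 1/24 = 1/6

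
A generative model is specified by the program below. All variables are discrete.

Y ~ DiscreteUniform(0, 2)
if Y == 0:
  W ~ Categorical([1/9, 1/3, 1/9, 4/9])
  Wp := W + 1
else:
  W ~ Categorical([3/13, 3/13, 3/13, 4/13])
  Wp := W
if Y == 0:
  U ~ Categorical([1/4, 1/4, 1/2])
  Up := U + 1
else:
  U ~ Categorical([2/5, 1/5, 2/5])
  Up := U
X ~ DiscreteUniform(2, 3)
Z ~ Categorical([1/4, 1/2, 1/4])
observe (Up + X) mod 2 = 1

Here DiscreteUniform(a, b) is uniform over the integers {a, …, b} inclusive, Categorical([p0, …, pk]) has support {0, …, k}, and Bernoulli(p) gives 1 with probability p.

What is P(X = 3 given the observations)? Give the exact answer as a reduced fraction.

Enumerate traces; 108 have nonzero weight after conditioning:
  (Y=0, W=0, U=0, X=2, Z=0) weight 1/864
  (Y=0, W=0, U=0, X=2, Z=1) weight 1/432
  (Y=0, W=0, U=0, X=2, Z=2) weight 1/864
  (Y=0, W=0, U=1, X=3, Z=0) weight 1/864
  (Y=0, W=0, U=1, X=3, Z=1) weight 1/432
  (Y=0, W=0, U=1, X=3, Z=2) weight 1/864
  (Y=0, W=0, U=2, X=2, Z=0) weight 1/432
  (Y=0, W=0, U=2, X=2, Z=1) weight 1/216
  … 100 more
Group by X:
  weight(X=2) = 23/120
  weight(X=3) = 37/120
Total weight = 23/120 + 37/120 = 1/2
P(X=2 | obs) = 23/120 / 1/2 = 23/60
P(X=3 | obs) = 37/120 / 1/2 = 37/60

P(X = 3 | obs) = 37/60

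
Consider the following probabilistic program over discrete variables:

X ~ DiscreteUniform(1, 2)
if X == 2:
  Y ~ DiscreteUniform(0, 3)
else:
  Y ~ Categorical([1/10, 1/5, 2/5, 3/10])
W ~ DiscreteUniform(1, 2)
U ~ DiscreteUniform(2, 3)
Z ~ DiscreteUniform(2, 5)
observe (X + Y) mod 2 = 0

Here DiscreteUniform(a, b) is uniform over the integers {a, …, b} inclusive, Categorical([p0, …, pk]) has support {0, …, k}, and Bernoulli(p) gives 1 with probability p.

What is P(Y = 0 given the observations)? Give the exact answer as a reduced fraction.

P(Y = 0 | obs) = 1/4

Enumerate traces; 64 have nonzero weight after conditioning:
  (X=1, Y=1, W=1, U=2, Z=2) weight 1/160
  (X=1, Y=1, W=1, U=2, Z=3) weight 1/160
  (X=1, Y=1, W=1, U=2, Z=4) weight 1/160
  (X=1, Y=1, W=1, U=2, Z=5) weight 1/160
  (X=1, Y=1, W=1, U=3, Z=2) weight 1/160
  (X=1, Y=1, W=1, U=3, Z=3) weight 1/160
  (X=1, Y=1, W=1, U=3, Z=4) weight 1/160
  (X=1, Y=1, W=1, U=3, Z=5) weight 1/160
  (X=1, Y=3, W=1, U=2, Z=2) weight 3/320
  (X=2, Y=0, W=1, U=2, Z=2) weight 1/128
  … 54 more
Group by Y:
  weight(Y=0) = 1/8
  weight(Y=1) = 1/10
  weight(Y=2) = 1/8
  weight(Y=3) = 3/20
Total weight = 1/8 + 1/10 + 1/8 + 3/20 = 1/2
P(Y=0 | obs) = 1/8 / 1/2 = 1/4
P(Y=1 | obs) = 1/10 / 1/2 = 1/5
P(Y=2 | obs) = 1/8 / 1/2 = 1/4
P(Y=3 | obs) = 3/20 / 1/2 = 3/10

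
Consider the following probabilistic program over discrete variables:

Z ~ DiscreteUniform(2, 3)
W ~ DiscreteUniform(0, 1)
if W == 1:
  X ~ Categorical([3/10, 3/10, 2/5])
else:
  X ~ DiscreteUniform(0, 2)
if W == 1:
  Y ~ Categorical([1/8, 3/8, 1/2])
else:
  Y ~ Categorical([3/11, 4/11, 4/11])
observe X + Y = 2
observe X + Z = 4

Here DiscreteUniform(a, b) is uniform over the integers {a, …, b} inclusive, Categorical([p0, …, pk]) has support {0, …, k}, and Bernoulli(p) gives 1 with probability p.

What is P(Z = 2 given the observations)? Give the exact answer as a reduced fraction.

P(Z = 2 | obs) = 372/989

Enumerate traces; 4 have nonzero weight after conditioning:
  (Z=2, W=0, X=2, Y=0) weight 1/44
  (Z=2, W=1, X=2, Y=0) weight 1/80
  (Z=3, W=0, X=1, Y=1) weight 1/33
  (Z=3, W=1, X=1, Y=1) weight 9/320
Group by Z:
  weight(Z=2) = 31/880
  weight(Z=3) = 617/10560
Total weight = 31/880 + 617/10560 = 989/10560
P(Z=2 | obs) = 31/880 / 989/10560 = 372/989
P(Z=3 | obs) = 617/10560 / 989/10560 = 617/989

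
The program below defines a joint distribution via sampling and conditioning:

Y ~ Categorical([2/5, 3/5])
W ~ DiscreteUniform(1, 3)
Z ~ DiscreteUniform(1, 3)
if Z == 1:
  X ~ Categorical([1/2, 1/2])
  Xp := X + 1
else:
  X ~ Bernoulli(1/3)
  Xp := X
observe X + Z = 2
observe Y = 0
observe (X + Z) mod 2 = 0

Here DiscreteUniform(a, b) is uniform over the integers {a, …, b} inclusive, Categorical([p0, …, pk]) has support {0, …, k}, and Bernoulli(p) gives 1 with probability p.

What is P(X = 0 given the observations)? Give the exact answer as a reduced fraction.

P(X = 0 | obs) = 4/7

Enumerate traces; 6 have nonzero weight after conditioning:
  (Y=0, W=1, Z=1, X=1) weight 1/45
  (Y=0, W=1, Z=2, X=0) weight 4/135
  (Y=0, W=2, Z=1, X=1) weight 1/45
  (Y=0, W=2, Z=2, X=0) weight 4/135
  (Y=0, W=3, Z=1, X=1) weight 1/45
  (Y=0, W=3, Z=2, X=0) weight 4/135
Group by X:
  weight(X=0) = 4/45
  weight(X=1) = 1/15
Total weight = 4/45 + 1/15 = 7/45
P(X=0 | obs) = 4/45 / 7/45 = 4/7
P(X=1 | obs) = 1/15 / 7/45 = 3/7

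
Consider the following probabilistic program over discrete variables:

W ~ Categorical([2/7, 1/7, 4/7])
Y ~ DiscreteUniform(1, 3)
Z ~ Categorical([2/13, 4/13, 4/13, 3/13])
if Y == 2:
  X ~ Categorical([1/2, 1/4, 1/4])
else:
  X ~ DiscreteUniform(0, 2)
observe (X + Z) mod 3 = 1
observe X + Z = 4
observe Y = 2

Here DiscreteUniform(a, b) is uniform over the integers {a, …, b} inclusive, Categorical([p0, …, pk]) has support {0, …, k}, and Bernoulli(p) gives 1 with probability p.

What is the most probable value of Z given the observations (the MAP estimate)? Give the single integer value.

argmax_v P(Z = v | obs) = 2

Enumerate traces; 6 have nonzero weight after conditioning:
  (W=0, Y=2, Z=2, X=2) weight 2/273
  (W=0, Y=2, Z=3, X=1) weight 1/182
  (W=1, Y=2, Z=2, X=2) weight 1/273
  (W=1, Y=2, Z=3, X=1) weight 1/364
  (W=2, Y=2, Z=2, X=2) weight 4/273
  (W=2, Y=2, Z=3, X=1) weight 1/91
Group by Z:
  weight(Z=2) = 1/39
  weight(Z=3) = 1/52
Total weight = 1/39 + 1/52 = 7/156
P(Z=2 | obs) = 1/39 / 7/156 = 4/7
P(Z=3 | obs) = 1/52 / 7/156 = 3/7
argmax = 2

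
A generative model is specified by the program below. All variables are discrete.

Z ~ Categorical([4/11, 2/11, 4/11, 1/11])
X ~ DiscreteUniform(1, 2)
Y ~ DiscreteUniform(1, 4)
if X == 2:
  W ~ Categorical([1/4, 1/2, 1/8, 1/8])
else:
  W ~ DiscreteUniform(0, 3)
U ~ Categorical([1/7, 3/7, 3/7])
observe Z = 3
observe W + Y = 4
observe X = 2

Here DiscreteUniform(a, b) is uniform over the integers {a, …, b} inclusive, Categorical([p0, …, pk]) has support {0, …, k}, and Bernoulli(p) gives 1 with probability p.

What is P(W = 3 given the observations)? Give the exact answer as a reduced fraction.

P(W = 3 | obs) = 1/8

Enumerate traces; 12 have nonzero weight after conditioning:
  (Z=3, X=2, Y=1, W=3, U=0) weight 1/4928
  (Z=3, X=2, Y=1, W=3, U=1) weight 3/4928
  (Z=3, X=2, Y=1, W=3, U=2) weight 3/4928
  (Z=3, X=2, Y=2, W=2, U=0) weight 1/4928
  (Z=3, X=2, Y=2, W=2, U=1) weight 3/4928
  (Z=3, X=2, Y=2, W=2, U=2) weight 3/4928
  (Z=3, X=2, Y=3, W=1, U=0) weight 1/1232
  (Z=3, X=2, Y=3, W=1, U=1) weight 3/1232
  (Z=3, X=2, Y=4, W=0, U=0) weight 1/2464
  … 3 more
Group by W:
  weight(W=0) = 1/352
  weight(W=1) = 1/176
  weight(W=2) = 1/704
  weight(W=3) = 1/704
Total weight = 1/352 + 1/176 + 1/704 + 1/704 = 1/88
P(W=0 | obs) = 1/352 / 1/88 = 1/4
P(W=1 | obs) = 1/176 / 1/88 = 1/2
P(W=2 | obs) = 1/704 / 1/88 = 1/8
P(W=3 | obs) = 1/704 / 1/88 = 1/8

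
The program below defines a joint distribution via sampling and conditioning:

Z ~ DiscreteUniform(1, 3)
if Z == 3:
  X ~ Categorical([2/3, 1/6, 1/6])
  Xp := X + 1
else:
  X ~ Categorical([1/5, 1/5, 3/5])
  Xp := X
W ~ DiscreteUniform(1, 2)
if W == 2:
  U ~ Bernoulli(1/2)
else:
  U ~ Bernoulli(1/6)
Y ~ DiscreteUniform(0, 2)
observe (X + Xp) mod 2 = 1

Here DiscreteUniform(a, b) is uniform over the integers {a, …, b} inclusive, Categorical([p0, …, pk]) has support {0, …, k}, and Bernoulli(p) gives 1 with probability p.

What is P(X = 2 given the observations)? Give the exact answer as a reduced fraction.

Enumerate traces; 36 have nonzero weight after conditioning:
  (Z=3, X=0, W=1, U=0, Y=0) weight 5/162
  (Z=3, X=0, W=1, U=0, Y=1) weight 5/162
  (Z=3, X=0, W=1, U=0, Y=2) weight 5/162
  (Z=3, X=0, W=1, U=1, Y=0) weight 1/162
  (Z=3, X=0, W=1, U=1, Y=1) weight 1/162
  (Z=3, X=0, W=1, U=1, Y=2) weight 1/162
  (Z=3, X=0, W=2, U=0, Y=0) weight 1/54
  (Z=3, X=0, W=2, U=0, Y=1) weight 1/54
  (Z=3, X=1, W=1, U=0, Y=0) weight 5/648
  (Z=3, X=2, W=1, U=0, Y=0) weight 5/648
  … 26 more
Group by X:
  weight(X=0) = 2/9
  weight(X=1) = 1/18
  weight(X=2) = 1/18
Total weight = 2/9 + 1/18 + 1/18 = 1/3
P(X=0 | obs) = 2/9 / 1/3 = 2/3
P(X=1 | obs) = 1/18 / 1/3 = 1/6
P(X=2 | obs) = 1/18 / 1/3 = 1/6

P(X = 2 | obs) = 1/6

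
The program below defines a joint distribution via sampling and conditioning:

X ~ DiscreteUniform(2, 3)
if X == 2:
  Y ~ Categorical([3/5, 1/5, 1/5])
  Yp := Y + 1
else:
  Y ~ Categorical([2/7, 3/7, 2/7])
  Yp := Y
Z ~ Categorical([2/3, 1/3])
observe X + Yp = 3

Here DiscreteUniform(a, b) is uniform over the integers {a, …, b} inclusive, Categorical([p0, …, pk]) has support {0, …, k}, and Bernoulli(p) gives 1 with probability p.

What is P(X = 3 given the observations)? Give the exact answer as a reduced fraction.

Enumerate traces; 4 have nonzero weight after conditioning:
  (X=2, Y=0, Z=0) weight 1/5
  (X=2, Y=0, Z=1) weight 1/10
  (X=3, Y=0, Z=0) weight 2/21
  (X=3, Y=0, Z=1) weight 1/21
Group by X:
  weight(X=2) = 3/10
  weight(X=3) = 1/7
Total weight = 3/10 + 1/7 = 31/70
P(X=2 | obs) = 3/10 / 31/70 = 21/31
P(X=3 | obs) = 1/7 / 31/70 = 10/31

P(X = 3 | obs) = 10/31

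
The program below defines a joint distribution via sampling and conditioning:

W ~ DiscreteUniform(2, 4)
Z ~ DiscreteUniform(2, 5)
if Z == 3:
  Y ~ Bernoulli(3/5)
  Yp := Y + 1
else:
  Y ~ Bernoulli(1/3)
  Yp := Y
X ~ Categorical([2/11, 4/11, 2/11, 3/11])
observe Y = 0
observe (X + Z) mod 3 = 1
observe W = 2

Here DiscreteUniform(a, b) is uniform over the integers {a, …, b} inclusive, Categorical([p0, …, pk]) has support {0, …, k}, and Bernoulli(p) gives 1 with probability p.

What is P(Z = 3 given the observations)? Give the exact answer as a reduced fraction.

P(Z = 3 | obs) = 4/19

Enumerate traces; 5 have nonzero weight after conditioning:
  (W=2, Z=2, Y=0, X=2) weight 1/99
  (W=2, Z=3, Y=0, X=1) weight 2/165
  (W=2, Z=4, Y=0, X=0) weight 1/99
  (W=2, Z=4, Y=0, X=3) weight 1/66
  (W=2, Z=5, Y=0, X=2) weight 1/99
Group by Z:
  weight(Z=2) = 1/99
  weight(Z=3) = 2/165
  weight(Z=4) = 5/198
  weight(Z=5) = 1/99
Total weight = 1/99 + 2/165 + 5/198 + 1/99 = 19/330
P(Z=2 | obs) = 1/99 / 19/330 = 10/57
P(Z=3 | obs) = 2/165 / 19/330 = 4/19
P(Z=4 | obs) = 5/198 / 19/330 = 25/57
P(Z=5 | obs) = 1/99 / 19/330 = 10/57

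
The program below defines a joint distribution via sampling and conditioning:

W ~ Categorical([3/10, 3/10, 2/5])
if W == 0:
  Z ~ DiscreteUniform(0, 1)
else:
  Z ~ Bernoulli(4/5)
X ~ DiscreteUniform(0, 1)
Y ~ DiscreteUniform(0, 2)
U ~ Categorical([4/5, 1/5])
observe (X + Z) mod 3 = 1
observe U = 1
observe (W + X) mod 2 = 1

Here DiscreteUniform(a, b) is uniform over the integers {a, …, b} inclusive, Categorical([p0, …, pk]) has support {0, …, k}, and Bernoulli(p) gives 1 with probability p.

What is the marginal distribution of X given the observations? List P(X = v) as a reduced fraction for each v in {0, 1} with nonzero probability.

P(X=0) = 24/47, P(X=1) = 23/47

Enumerate traces; 9 have nonzero weight after conditioning:
  (W=0, Z=0, X=1, Y=0, U=1) weight 1/200
  (W=0, Z=0, X=1, Y=1, U=1) weight 1/200
  (W=0, Z=0, X=1, Y=2, U=1) weight 1/200
  (W=1, Z=1, X=0, Y=0, U=1) weight 1/125
  (W=1, Z=1, X=0, Y=1, U=1) weight 1/125
  (W=1, Z=1, X=0, Y=2, U=1) weight 1/125
  (W=2, Z=0, X=1, Y=0, U=1) weight 1/375
  (W=2, Z=0, X=1, Y=1, U=1) weight 1/375
  … 1 more
Group by X:
  weight(X=0) = 3/125
  weight(X=1) = 23/1000
Total weight = 3/125 + 23/1000 = 47/1000
P(X=0 | obs) = 3/125 / 47/1000 = 24/47
P(X=1 | obs) = 23/1000 / 47/1000 = 23/47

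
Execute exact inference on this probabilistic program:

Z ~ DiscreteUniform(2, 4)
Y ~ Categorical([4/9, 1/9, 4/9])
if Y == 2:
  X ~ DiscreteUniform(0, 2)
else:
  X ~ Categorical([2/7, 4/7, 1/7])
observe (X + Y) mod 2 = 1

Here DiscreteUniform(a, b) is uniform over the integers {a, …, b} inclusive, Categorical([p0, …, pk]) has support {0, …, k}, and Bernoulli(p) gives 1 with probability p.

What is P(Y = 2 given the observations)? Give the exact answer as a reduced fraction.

Enumerate traces; 12 have nonzero weight after conditioning:
  (Z=2, Y=0, X=1) weight 16/189
  (Z=2, Y=1, X=0) weight 2/189
  (Z=2, Y=1, X=2) weight 1/189
  (Z=2, Y=2, X=1) weight 4/81
  (Z=3, Y=0, X=1) weight 16/189
  (Z=3, Y=1, X=0) weight 2/189
  (Z=3, Y=1, X=2) weight 1/189
  (Z=3, Y=2, X=1) weight 4/81
  … 4 more
Group by Y:
  weight(Y=0) = 16/63
  weight(Y=1) = 1/21
  weight(Y=2) = 4/27
Total weight = 16/63 + 1/21 + 4/27 = 85/189
P(Y=0 | obs) = 16/63 / 85/189 = 48/85
P(Y=1 | obs) = 1/21 / 85/189 = 9/85
P(Y=2 | obs) = 4/27 / 85/189 = 28/85

P(Y = 2 | obs) = 28/85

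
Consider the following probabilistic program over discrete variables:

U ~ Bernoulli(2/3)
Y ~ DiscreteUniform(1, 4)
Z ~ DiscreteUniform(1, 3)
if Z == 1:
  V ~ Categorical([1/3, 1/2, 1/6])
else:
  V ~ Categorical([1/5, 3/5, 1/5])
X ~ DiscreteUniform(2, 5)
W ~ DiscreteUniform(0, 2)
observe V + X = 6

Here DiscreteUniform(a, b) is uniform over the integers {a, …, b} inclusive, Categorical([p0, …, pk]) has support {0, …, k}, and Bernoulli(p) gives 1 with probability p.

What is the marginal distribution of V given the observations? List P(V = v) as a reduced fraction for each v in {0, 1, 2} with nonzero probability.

Enumerate traces; 144 have nonzero weight after conditioning:
  (U=0, Y=1, Z=1, V=1, X=5, W=0) weight 1/864
  (U=0, Y=1, Z=1, V=1, X=5, W=1) weight 1/864
  (U=0, Y=1, Z=1, V=1, X=5, W=2) weight 1/864
  (U=0, Y=1, Z=1, V=2, X=4, W=0) weight 1/2592
  (U=0, Y=1, Z=1, V=2, X=4, W=1) weight 1/2592
  (U=0, Y=1, Z=1, V=2, X=4, W=2) weight 1/2592
  (U=0, Y=1, Z=2, V=1, X=5, W=0) weight 1/720
  (U=0, Y=1, Z=2, V=1, X=5, W=1) weight 1/720
  … 136 more
Group by V:
  weight(V=1) = 17/120
  weight(V=2) = 17/360
Total weight = 17/120 + 17/360 = 17/90
P(V=1 | obs) = 17/120 / 17/90 = 3/4
P(V=2 | obs) = 17/360 / 17/90 = 1/4

P(V=1) = 3/4, P(V=2) = 1/4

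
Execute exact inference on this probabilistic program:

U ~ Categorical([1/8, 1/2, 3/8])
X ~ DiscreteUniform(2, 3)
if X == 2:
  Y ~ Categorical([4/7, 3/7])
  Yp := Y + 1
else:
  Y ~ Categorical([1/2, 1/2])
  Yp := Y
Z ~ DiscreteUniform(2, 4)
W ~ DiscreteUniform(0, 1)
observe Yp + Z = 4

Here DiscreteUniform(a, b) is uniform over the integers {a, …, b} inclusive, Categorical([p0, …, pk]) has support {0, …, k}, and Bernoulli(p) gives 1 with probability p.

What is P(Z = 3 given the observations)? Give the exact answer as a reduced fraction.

P(Z = 3 | obs) = 15/28

Enumerate traces; 24 have nonzero weight after conditioning:
  (U=0, X=2, Y=0, Z=3, W=0) weight 1/168
  (U=0, X=2, Y=0, Z=3, W=1) weight 1/168
  (U=0, X=2, Y=1, Z=2, W=0) weight 1/224
  (U=0, X=2, Y=1, Z=2, W=1) weight 1/224
  (U=0, X=3, Y=0, Z=4, W=0) weight 1/192
  (U=0, X=3, Y=0, Z=4, W=1) weight 1/192
  (U=0, X=3, Y=1, Z=3, W=0) weight 1/192
  (U=0, X=3, Y=1, Z=3, W=1) weight 1/192
  … 16 more
Group by Z:
  weight(Z=2) = 1/14
  weight(Z=3) = 5/28
  weight(Z=4) = 1/12
Total weight = 1/14 + 5/28 + 1/12 = 1/3
P(Z=2 | obs) = 1/14 / 1/3 = 3/14
P(Z=3 | obs) = 5/28 / 1/3 = 15/28
P(Z=4 | obs) = 1/12 / 1/3 = 1/4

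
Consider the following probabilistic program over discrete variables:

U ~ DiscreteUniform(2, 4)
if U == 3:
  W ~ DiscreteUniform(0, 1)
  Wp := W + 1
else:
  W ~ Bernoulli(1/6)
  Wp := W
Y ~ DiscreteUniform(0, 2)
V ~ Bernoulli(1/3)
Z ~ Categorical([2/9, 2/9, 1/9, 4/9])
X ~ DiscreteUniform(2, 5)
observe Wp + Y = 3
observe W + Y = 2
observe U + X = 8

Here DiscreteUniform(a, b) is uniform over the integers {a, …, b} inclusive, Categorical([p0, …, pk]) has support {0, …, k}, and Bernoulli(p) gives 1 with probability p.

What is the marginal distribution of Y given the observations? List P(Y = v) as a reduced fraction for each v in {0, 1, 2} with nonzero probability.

P(Y=1) = 1/2, P(Y=2) = 1/2

Enumerate traces; 16 have nonzero weight after conditioning:
  (U=3, W=0, Y=2, V=0, Z=0, X=5) weight 1/486
  (U=3, W=0, Y=2, V=0, Z=1, X=5) weight 1/486
  (U=3, W=0, Y=2, V=0, Z=2, X=5) weight 1/972
  (U=3, W=0, Y=2, V=0, Z=3, X=5) weight 1/243
  (U=3, W=0, Y=2, V=1, Z=0, X=5) weight 1/972
  (U=3, W=0, Y=2, V=1, Z=1, X=5) weight 1/972
  (U=3, W=0, Y=2, V=1, Z=2, X=5) weight 1/1944
  (U=3, W=0, Y=2, V=1, Z=3, X=5) weight 1/486
  (U=3, W=1, Y=1, V=0, Z=0, X=5) weight 1/486
  … 7 more
Group by Y:
  weight(Y=1) = 1/72
  weight(Y=2) = 1/72
Total weight = 1/72 + 1/72 = 1/36
P(Y=1 | obs) = 1/72 / 1/36 = 1/2
P(Y=2 | obs) = 1/72 / 1/36 = 1/2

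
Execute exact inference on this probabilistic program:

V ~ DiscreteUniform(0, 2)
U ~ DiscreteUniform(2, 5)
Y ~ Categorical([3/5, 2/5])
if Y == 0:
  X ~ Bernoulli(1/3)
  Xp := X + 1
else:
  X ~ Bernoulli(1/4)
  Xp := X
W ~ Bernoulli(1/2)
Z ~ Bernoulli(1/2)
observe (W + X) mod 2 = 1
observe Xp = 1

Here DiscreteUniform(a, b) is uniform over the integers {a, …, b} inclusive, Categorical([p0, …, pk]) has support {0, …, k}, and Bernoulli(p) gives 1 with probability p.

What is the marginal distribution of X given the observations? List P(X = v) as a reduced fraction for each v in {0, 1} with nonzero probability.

Enumerate traces; 48 have nonzero weight after conditioning:
  (V=0, U=2, Y=0, X=0, W=1, Z=0) weight 1/120
  (V=0, U=2, Y=0, X=0, W=1, Z=1) weight 1/120
  (V=0, U=2, Y=1, X=1, W=0, Z=0) weight 1/480
  (V=0, U=2, Y=1, X=1, W=0, Z=1) weight 1/480
  (V=0, U=3, Y=0, X=0, W=1, Z=0) weight 1/120
  (V=0, U=3, Y=0, X=0, W=1, Z=1) weight 1/120
  (V=0, U=3, Y=1, X=1, W=0, Z=0) weight 1/480
  (V=0, U=3, Y=1, X=1, W=0, Z=1) weight 1/480
  … 40 more
Group by X:
  weight(X=0) = 1/5
  weight(X=1) = 1/20
Total weight = 1/5 + 1/20 = 1/4
P(X=0 | obs) = 1/5 / 1/4 = 4/5
P(X=1 | obs) = 1/20 / 1/4 = 1/5

P(X=0) = 4/5, P(X=1) = 1/5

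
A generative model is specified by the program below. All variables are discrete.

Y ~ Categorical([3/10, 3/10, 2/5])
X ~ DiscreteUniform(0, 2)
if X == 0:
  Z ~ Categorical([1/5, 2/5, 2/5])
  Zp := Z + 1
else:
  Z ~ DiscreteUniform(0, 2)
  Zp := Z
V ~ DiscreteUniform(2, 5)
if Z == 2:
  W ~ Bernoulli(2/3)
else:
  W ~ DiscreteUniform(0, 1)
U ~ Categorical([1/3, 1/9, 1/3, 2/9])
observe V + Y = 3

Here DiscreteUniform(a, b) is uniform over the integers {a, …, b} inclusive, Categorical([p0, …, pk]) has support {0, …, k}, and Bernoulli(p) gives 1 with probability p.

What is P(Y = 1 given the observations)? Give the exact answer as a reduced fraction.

Enumerate traces; 144 have nonzero weight after conditioning:
  (Y=0, X=0, Z=0, V=3, W=0, U=0) weight 1/1200
  (Y=0, X=0, Z=0, V=3, W=0, U=1) weight 1/3600
  (Y=0, X=0, Z=0, V=3, W=0, U=2) weight 1/1200
  (Y=0, X=0, Z=0, V=3, W=0, U=3) weight 1/1800
  (Y=0, X=0, Z=0, V=3, W=1, U=0) weight 1/1200
  (Y=0, X=0, Z=0, V=3, W=1, U=1) weight 1/3600
  (Y=0, X=0, Z=0, V=3, W=1, U=2) weight 1/1200
  (Y=0, X=0, Z=0, V=3, W=1, U=3) weight 1/1800
  (Y=1, X=0, Z=0, V=2, W=0, U=0) weight 1/1200
  … 135 more
Group by Y:
  weight(Y=0) = 3/40
  weight(Y=1) = 3/40
Total weight = 3/40 + 3/40 = 3/20
P(Y=0 | obs) = 3/40 / 3/20 = 1/2
P(Y=1 | obs) = 3/40 / 3/20 = 1/2

P(Y = 1 | obs) = 1/2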